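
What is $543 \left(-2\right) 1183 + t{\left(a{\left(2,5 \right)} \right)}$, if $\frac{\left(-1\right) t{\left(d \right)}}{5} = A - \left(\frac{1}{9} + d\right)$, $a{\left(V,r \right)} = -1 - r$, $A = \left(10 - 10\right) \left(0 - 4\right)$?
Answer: $- \frac{11562907}{9} \approx -1.2848 \cdot 10^{6}$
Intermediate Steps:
$A = 0$ ($A = 0 \left(-4\right) = 0$)
$t{\left(d \right)} = \frac{5}{9} + 5 d$ ($t{\left(d \right)} = - 5 \left(0 - \left(\frac{1}{9} + d\right)\right) = - 5 \left(- \frac{1}{9} - d\right) = \frac{5}{9} + 5 d$)
$543 \left(-2\right) 1183 + t{\left(a{\left(2,5 \right)} \right)} = 543 \left(-2\right) 1183 + \left(\frac{5}{9} + 5 \left(-1 - 5\right)\right) = \left(-1086\right) 1183 + \left(\frac{5}{9} + 5 \left(-1 - 5\right)\right) = -1284738 + \left(\frac{5}{9} + 5 \left(-6\right)\right) = -1284738 + \left(\frac{5}{9} - 30\right) = -1284738 - \frac{265}{9} = - \frac{11562907}{9}$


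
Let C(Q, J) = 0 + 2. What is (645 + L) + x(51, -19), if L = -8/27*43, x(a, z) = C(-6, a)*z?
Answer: 16045/27 ≈ 594.26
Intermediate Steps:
C(Q, J) = 2
x(a, z) = 2*z
L = -344/27 (L = -8*1/27*43 = -8/27*43 = -344/27 ≈ -12.741)
(645 + L) + x(51, -19) = (645 - 344/27) + 2*(-19) = 17071/27 - 38 = 16045/27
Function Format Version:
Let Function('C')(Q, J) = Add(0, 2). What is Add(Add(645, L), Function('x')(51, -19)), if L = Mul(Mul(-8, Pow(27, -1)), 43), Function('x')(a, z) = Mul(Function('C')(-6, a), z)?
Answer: Rational(16045, 27) ≈ 594.26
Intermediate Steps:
Function('C')(Q, J) = 2
Function('x')(a, z) = Mul(2, z)
L = Rational(-344, 27) (L = Mul(Mul(-8, Rational(1, 27)), 43) = Mul(Rational(-8, 27), 43) = Rational(-344, 27) ≈ -12.741)
Add(Add(645, L), Function('x')(51, -19)) = Add(Add(645, Rational(-344, 27)), Mul(2, -19)) = Add(Rational(17071, 27), -38) = Rational(16045, 27)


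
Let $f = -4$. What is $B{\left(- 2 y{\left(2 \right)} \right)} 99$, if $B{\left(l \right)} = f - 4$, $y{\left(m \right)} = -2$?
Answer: $-792$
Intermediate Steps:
$B{\left(l \right)} = -8$ ($B{\left(l \right)} = -4 - 4 = -8$)
$B{\left(- 2 y{\left(2 \right)} \right)} 99 = \left(-8\right) 99 = -792$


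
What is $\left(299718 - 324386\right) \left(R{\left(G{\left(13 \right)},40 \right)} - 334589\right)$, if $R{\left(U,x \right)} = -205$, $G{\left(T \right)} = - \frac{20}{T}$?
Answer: $8258698392$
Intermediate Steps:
$\left(299718 - 324386\right) \left(R{\left(G{\left(13 \right)},40 \right)} - 334589\right) = \left(299718 - 324386\right) \left(-205 - 334589\right) = \left(-24668\right) \left(-334794\right) = 8258698392$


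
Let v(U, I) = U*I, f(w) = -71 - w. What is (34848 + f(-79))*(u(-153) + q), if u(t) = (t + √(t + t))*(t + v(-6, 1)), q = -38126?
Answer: -480977944 - 16626312*I*√34 ≈ -4.8098e+8 - 9.6947e+7*I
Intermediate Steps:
v(U, I) = I*U
u(t) = (-6 + t)*(t + √2*√t) (u(t) = (t + √(t + t))*(t + 1*(-6)) = (t + √(2*t))*(t - 6) = (t + √2*√t)*(-6 + t) = (-6 + t)*(t + √2*√t))
(34848 + f(-79))*(u(-153) + q) = (34848 + (-71 - 1*(-79)))*(((-153)² - 6*(-153) + √2*(-153)^(3/2) - 6*√2*√(-153)) - 38126) = (34848 + (-71 + 79))*((23409 + 918 + √2*(-459*I*√17) - 6*√2*3*I*√17) - 38126) = (34848 + 8)*((23409 + 918 - 459*I*√34 - 18*I*√34) - 38126) = 34856*((24327 - 477*I*√34) - 38126) = 34856*(-13799 - 477*I*√34) = -480977944 - 16626312*I*√34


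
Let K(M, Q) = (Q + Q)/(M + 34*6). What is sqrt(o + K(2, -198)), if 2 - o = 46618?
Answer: I*sqrt(494569538)/103 ≈ 215.91*I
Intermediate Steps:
o = -46616 (o = 2 - 1*46618 = 2 - 46618 = -46616)
K(M, Q) = 2*Q/(204 + M) (K(M, Q) = (2*Q)/(M + 204) = (2*Q)/(204 + M) = 2*Q/(204 + M))
sqrt(o + K(2, -198)) = sqrt(-46616 + 2*(-198)/(204 + 2)) = sqrt(-46616 + 2*(-198)/206) = sqrt(-46616 + 2*(-198)*(1/206)) = sqrt(-46616 - 198/103) = sqrt(-4801646/103) = I*sqrt(494569538)/103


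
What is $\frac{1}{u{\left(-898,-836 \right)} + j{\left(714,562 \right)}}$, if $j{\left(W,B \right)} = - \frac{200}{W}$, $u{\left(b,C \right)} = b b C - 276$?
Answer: $- \frac{357}{240672985240} \approx -1.4833 \cdot 10^{-9}$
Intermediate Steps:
$u{\left(b,C \right)} = -276 + C b^{2}$ ($u{\left(b,C \right)} = b^{2} C - 276 = C b^{2} - 276 = -276 + C b^{2}$)
$\frac{1}{u{\left(-898,-836 \right)} + j{\left(714,562 \right)}} = \frac{1}{\left(-276 - 836 \left(-898\right)^{2}\right) - \frac{200}{714}} = \frac{1}{\left(-276 - 674153744\right) - \frac{100}{357}} = \frac{1}{-674154020 - \frac{100}{357}} = \frac{1}{- \frac{240672985240}{357}} = - \frac{357}{240672985240}$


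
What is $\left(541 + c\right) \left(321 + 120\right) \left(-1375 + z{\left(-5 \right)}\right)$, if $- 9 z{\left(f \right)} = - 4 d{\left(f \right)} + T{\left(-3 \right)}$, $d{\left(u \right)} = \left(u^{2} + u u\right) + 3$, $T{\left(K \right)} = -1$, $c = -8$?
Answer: $-317634954$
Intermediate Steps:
$d{\left(u \right)} = 3 + 2 u^{2}$ ($d{\left(u \right)} = \left(u^{2} + u^{2}\right) + 3 = 2 u^{2} + 3 = 3 + 2 u^{2}$)
$z{\left(f \right)} = \frac{13}{9} + \frac{8 f^{2}}{9}$ ($z{\left(f \right)} = - \frac{- 4 \left(3 + 2 f^{2}\right) - 1}{9} = - \frac{\left(-12 - 8 f^{2}\right) - 1}{9} = - \frac{-13 - 8 f^{2}}{9} = \frac{13}{9} + \frac{8 f^{2}}{9}$)
$\left(541 + c\right) \left(321 + 120\right) \left(-1375 + z{\left(-5 \right)}\right) = \left(541 - 8\right) \left(321 + 120\right) \left(-1375 + \left(\frac{13}{9} + \frac{8 \left(-5\right)^{2}}{9}\right)\right) = 533 \cdot 441 \left(-1375 + \left(\frac{13}{9} + \frac{8}{9} \cdot 25\right)\right) = 235053 \left(-1375 + \left(\frac{13}{9} + \frac{200}{9}\right)\right) = 235053 \left(-1375 + \frac{71}{3}\right) = 235053 \left(- \frac{4054}{3}\right) = -317634954$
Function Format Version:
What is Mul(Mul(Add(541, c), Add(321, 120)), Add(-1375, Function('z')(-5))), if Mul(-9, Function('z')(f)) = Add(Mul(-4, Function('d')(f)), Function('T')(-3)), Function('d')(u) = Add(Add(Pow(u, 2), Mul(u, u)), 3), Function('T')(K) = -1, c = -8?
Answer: -317634954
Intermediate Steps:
Function('d')(u) = Add(3, Mul(2, Pow(u, 2))) (Function('d')(u) = Add(Add(Pow(u, 2), Pow(u, 2)), 3) = Add(Mul(2, Pow(u, 2)), 3) = Add(3, Mul(2, Pow(u, 2))))
Function('z')(f) = Add(Rational(13, 9), Mul(Rational(8, 9), Pow(f, 2))) (Function('z')(f) = Mul(Rational(-1, 9), Add(Mul(-4, Add(3, Mul(2, Pow(f, 2)))), -1)) = Mul(Rational(-1, 9), Add(Add(-12, Mul(-8, Pow(f, 2))), -1)) = Mul(Rational(-1, 9), Add(-13, Mul(-8, Pow(f, 2)))) = Add(Rational(13, 9), Mul(Rational(8, 9), Pow(f, 2))))
Mul(Mul(Add(541, c), Add(321, 120)), Add(-1375, Function('z')(-5))) = Mul(Mul(Add(541, -8), Add(321, 120)), Add(-1375, Add(Rational(13, 9), Mul(Rational(8, 9), Pow(-5, 2))))) = Mul(Mul(533, 441), Add(-1375, Add(Rational(13, 9), Mul(Rational(8, 9), 25)))) = Mul(235053, Add(-1375, Add(Rational(13, 9), Rational(200, 9)))) = Mul(235053, Add(-1375, Rational(71, 3))) = Mul(235053, Rational(-4054, 3)) = -317634954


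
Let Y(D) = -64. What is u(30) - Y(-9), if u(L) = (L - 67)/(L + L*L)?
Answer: 59483/930 ≈ 63.960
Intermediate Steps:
u(L) = (-67 + L)/(L + L²)
u(30) - Y(-9) = (-67 + 30)/(30*(1 + 30)) - 1*(-64) = (1/30)*(-37)/31 + 64 = (1/30)*(1/31)*(-37) + 64 = -37/930 + 64 = 59483/930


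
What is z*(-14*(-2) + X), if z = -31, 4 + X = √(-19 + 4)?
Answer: -744 - 31*I*√15 ≈ -744.0 - 120.06*I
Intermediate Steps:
X = -4 + I*√15 (X = -4 + √(-19 + 4) = -4 + √(-15) = -4 + I*√15 ≈ -4.0 + 3.873*I)
z*(-14*(-2) + X) = -31*(-14*(-2) + (-4 + I*√15)) = -31*(28 + (-4 + I*√15)) = -31*(24 + I*√15) = -744 - 31*I*√15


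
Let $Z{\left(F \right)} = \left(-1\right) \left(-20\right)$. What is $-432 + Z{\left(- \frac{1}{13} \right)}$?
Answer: $-412$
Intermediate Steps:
$Z{\left(F \right)} = 20$
$-432 + Z{\left(- \frac{1}{13} \right)} = -432 + 20 = -412$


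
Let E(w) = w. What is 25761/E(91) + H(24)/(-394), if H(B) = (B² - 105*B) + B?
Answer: 5162277/17927 ≈ 287.96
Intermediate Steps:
H(B) = B² - 104*B
25761/E(91) + H(24)/(-394) = 25761/91 + (24*(-104 + 24))/(-394) = 25761*(1/91) + (24*(-80))*(-1/394) = 25761/91 - 1920*(-1/394) = 25761/91 + 960/197 = 5162277/17927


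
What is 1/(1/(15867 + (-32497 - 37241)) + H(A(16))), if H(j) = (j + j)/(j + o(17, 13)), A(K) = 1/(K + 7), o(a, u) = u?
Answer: 897850/5969 ≈ 150.42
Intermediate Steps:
A(K) = 1/(7 + K)
H(j) = 2*j/(13 + j) (H(j) = (j + j)/(j + 13) = (2*j)/(13 + j) = 2*j/(13 + j))
1/(1/(15867 + (-32497 - 37241)) + H(A(16))) = 1/(1/(15867 + (-32497 - 37241)) + 2/((7 + 16)*(13 + 1/(7 + 16)))) = 1/(1/(15867 - 69738) + 2/(23*(13 + 1/23))) = 1/(1/(-53871) + 2*(1/23)/(13 + 1/23)) = 1/(-1/53871 + 2*(1/23)/(300/23)) = 1/(-1/53871 + 2*(1/23)*(23/300)) = 1/(-1/53871 + 1/150) = 1/(5969/897850) = 897850/5969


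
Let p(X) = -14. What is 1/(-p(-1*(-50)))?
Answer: 1/14 ≈ 0.071429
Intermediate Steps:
1/(-p(-1*(-50))) = 1/(-1*(-14)) = 1/14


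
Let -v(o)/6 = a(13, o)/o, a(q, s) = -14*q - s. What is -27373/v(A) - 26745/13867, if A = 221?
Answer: -208318007/83202 ≈ -2503.8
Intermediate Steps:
a(q, s) = -s - 14*q
v(o) = -6*(-182 - o)/o (v(o) = -6*(-o - 14*13)/o = -6*(-o - 182)/o = -6*(-182 - o)/o)
-27373/v(A) - 26745/13867 = -27373/(6 + 1092/221) - 26745/13867 = -27373/(6 + 1092*(1/221)) - 26745*1/13867 = -27373/(6 + 84/17) - 26745/13867 = -27373/186/17 - 26745/13867 = -27373*17/186 - 26745/13867 = -15011/6 - 26745/13867 = -208318007/83202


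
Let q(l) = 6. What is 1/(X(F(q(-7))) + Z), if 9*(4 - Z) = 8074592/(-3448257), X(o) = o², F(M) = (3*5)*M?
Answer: 31034313/251510147144 ≈ 0.00012339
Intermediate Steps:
F(M) = 15*M
Z = 132211844/31034313 (Z = 4 - 8074592/(9*(-3448257)) = 4 - 8074592*(-1)/(9*3448257) = 4 - ⅑*(-8074592/3448257) = 4 + 8074592/31034313 = 132211844/31034313 ≈ 4.2602)
1/(X(F(q(-7))) + Z) = 1/((15*6)² + 132211844/31034313) = 1/(90² + 132211844/31034313) = 1/(8100 + 132211844/31034313) = 1/(251510147144/31034313) = 31034313/251510147144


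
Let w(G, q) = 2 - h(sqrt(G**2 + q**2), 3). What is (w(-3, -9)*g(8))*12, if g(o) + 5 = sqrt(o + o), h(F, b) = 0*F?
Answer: -24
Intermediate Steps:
h(F, b) = 0
w(G, q) = 2 (w(G, q) = 2 - 1*0 = 2 + 0 = 2)
g(o) = -5 + sqrt(2)*sqrt(o) (g(o) = -5 + sqrt(o + o) = -5 + sqrt(2*o) = -5 + sqrt(2)*sqrt(o))
(w(-3, -9)*g(8))*12 = (2*(-5 + sqrt(2)*sqrt(8)))*12 = (2*(-5 + sqrt(2)*(2*sqrt(2))))*12 = (2*(-5 + 4))*12 = (2*(-1))*12 = -2*12 = -24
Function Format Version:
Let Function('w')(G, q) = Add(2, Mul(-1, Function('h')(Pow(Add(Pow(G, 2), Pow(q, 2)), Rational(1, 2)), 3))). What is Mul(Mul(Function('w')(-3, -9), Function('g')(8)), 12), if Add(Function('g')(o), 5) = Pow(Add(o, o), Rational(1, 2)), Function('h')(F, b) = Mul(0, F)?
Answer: -24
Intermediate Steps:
Function('h')(F, b) = 0
Function('w')(G, q) = 2 (Function('w')(G, q) = Add(2, Mul(-1, 0)) = Add(2, 0) = 2)
Function('g')(o) = Add(-5, Mul(Pow(2, Rational(1, 2)), Pow(o, Rational(1, 2)))) (Function('g')(o) = Add(-5, Pow(Add(o, o), Rational(1, 2))) = Add(-5, Pow(Mul(2, o), Rational(1, 2))) = Add(-5, Mul(Pow(2, Rational(1, 2)), Pow(o, Rational(1, 2)))))
Mul(Mul(Function('w')(-3, -9), Function('g')(8)), 12) = Mul(Mul(2, Add(-5, Mul(Pow(2, Rational(1, 2)), Pow(8, Rational(1, 2))))), 12) = Mul(Mul(2, Add(-5, Mul(Pow(2, Rational(1, 2)), Mul(2, Pow(2, Rational(1, 2)))))), 12) = Mul(Mul(2, Add(-5, 4)), 12) = Mul(Mul(2, -1), 12) = Mul(-2, 12) = -24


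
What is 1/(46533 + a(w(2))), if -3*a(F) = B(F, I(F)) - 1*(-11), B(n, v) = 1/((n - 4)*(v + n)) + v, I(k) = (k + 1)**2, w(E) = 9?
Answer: 1635/76020959 ≈ 2.1507e-5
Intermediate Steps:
I(k) = (1 + k)**2
B(n, v) = v + 1/((-4 + n)*(n + v)) (B(n, v) = 1/((-4 + n)*(n + v)) + v = v + 1/((-4 + n)*(n + v)))
a(F) = -11/3 - (1 - 4*(1 + F)**4 + F*(1 + F)**4 + F**2*(1 + F)**2 - 4*F*(1 + F)**2)/(3*(F**2 - 4*F - 4*(1 + F)**2 + F*(1 + F)**2)) (a(F) = -((1 - 4*(1 + F)**4 + F*((1 + F)**2)**2 + (1 + F)**2*F**2 - 4*F*(1 + F)**2)/(F**2 - 4*F - 4*(1 + F)**2 + F*(1 + F)**2) - 1*(-11))/3 = -((1 - 4*(1 + F)**4 + F*(1 + F)**4 + F**2*(1 + F)**2 - 4*F*(1 + F)**2)/(F**2 - 4*F - 4*(1 + F)**2 + F*(1 + F)**2) + 11)/3 = -(11 + (1 - 4*(1 + F)**4 + F*(1 + F)**4 + F**2*(1 + F)**2 - 4*F*(1 + F)**2)/(F**2 - 4*F - 4*(1 + F)**2 + F*(1 + F)**2))/3 = -11/3 - (1 - 4*(1 + F)**4 + F*(1 + F)**4 + F**2*(1 + F)**2 - 4*F*(1 + F)**2)/(3*(F**2 - 4*F - 4*(1 + F)**2 + F*(1 + F)**2)))
1/(46533 + a(w(2))) = 1/(46533 + (47 + 9**3 - 1*9**4 - 1*9**5 + 38*9**2 + 140*9)/(3*(-4 + 9**3 - 1*9**2 - 11*9))) = 1/(46533 + (47 + 729 - 1*6561 - 1*59049 + 38*81 + 1260)/(3*(-4 + 729 - 1*81 - 99))) = 1/(46533 + (47 + 729 - 6561 - 59049 + 3078 + 1260)/(3*(-4 + 729 - 81 - 99))) = 1/(46533 + (1/3)*(-60496)/545) = 1/(46533 + (1/3)*(1/545)*(-60496)) = 1/(46533 - 60496/1635) = 1/(76020959/1635) = 1635/76020959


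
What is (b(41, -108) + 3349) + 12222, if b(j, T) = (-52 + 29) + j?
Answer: 15589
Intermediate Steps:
b(j, T) = -23 + j
(b(41, -108) + 3349) + 12222 = ((-23 + 41) + 3349) + 12222 = (18 + 3349) + 12222 = 3367 + 12222 = 15589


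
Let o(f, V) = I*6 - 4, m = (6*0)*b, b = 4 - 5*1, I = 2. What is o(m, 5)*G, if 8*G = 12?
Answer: 12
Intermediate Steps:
G = 3/2 (G = (1/8)*12 = 3/2 ≈ 1.5000)
b = -1 (b = 4 - 5 = -1)
m = 0 (m = (6*0)*(-1) = 0*(-1) = 0)
o(f, V) = 8 (o(f, V) = 2*6 - 4 = 12 - 4 = 8)
o(m, 5)*G = 8*(3/2) = 12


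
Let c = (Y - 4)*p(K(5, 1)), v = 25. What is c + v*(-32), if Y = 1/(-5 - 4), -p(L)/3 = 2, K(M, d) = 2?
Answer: -2326/3 ≈ -775.33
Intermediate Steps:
p(L) = -6 (p(L) = -3*2 = -6)
Y = -⅑ (Y = 1/(-9) = -⅑ ≈ -0.11111)
c = 74/3 (c = (-⅑ - 4)*(-6) = -37/9*(-6) = 74/3 ≈ 24.667)
c + v*(-32) = 74/3 + 25*(-32) = 74/3 - 800 = -2326/3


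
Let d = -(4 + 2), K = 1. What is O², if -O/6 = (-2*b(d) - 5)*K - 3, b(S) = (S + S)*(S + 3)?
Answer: 230400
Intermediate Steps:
d = -6 (d = -1*6 = -6)
b(S) = 2*S*(3 + S) (b(S) = (2*S)*(3 + S) = 2*S*(3 + S))
O = 480 (O = -6*((-4*(-6)*(3 - 6) - 5)*1 - 3) = -6*((-4*(-6)*(-3) - 5)*1 - 3) = -6*((-2*36 - 5)*1 - 3) = -6*((-72 - 5)*1 - 3) = -6*(-77*1 - 3) = -6*(-77 - 3) = -6*(-80) = 480)
O² = 480² = 230400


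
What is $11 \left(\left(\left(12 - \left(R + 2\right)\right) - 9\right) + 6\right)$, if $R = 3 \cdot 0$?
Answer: $77$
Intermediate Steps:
$R = 0$
$11 \left(\left(\left(12 - \left(R + 2\right)\right) - 9\right) + 6\right) = 11 \left(\left(\left(12 - \left(0 + 2\right)\right) - 9\right) + 6\right) = 11 \left(\left(\left(12 - 2\right) - 9\right) + 6\right) = 11 \left(\left(10 - 9\right) + 6\right) = 11 \left(1 + 6\right) = 11 \cdot 7 = 77$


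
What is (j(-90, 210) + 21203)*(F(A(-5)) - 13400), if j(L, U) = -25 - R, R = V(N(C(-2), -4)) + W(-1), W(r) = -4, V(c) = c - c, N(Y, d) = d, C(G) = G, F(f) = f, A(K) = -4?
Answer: -283923528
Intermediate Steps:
V(c) = 0
R = -4 (R = 0 - 4 = -4)
j(L, U) = -21 (j(L, U) = -25 - 1*(-4) = -25 + 4 = -21)
(j(-90, 210) + 21203)*(F(A(-5)) - 13400) = (-21 + 21203)*(-4 - 13400) = 21182*(-13404) = -283923528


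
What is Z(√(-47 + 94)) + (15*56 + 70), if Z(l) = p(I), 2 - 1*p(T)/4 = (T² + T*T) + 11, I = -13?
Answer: -478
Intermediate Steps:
p(T) = -36 - 8*T² (p(T) = 8 - 4*((T² + T*T) + 11) = 8 - 4*((T² + T²) + 11) = 8 - 4*(2*T² + 11) = 8 - 4*(11 + 2*T²) = 8 + (-44 - 8*T²) = -36 - 8*T²)
Z(l) = -1388 (Z(l) = -36 - 8*(-13)² = -36 - 8*169 = -36 - 1352 = -1388)
Z(√(-47 + 94)) + (15*56 + 70) = -1388 + (15*56 + 70) = -1388 + (840 + 70) = -1388 + 910 = -478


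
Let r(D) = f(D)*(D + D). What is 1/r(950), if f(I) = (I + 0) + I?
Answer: 1/3610000 ≈ 2.7701e-7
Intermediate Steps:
f(I) = 2*I (f(I) = I + I = 2*I)
r(D) = 4*D**2 (r(D) = (2*D)*(D + D) = (2*D)*(2*D) = 4*D**2)
1/r(950) = 1/(4*950**2) = 1/(4*902500) = 1/3610000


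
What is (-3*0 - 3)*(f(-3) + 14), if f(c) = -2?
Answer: -36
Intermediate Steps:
(-3*0 - 3)*(f(-3) + 14) = (-3*0 - 3)*(-2 + 14) = (0 - 3)*12 = -3*12 = -36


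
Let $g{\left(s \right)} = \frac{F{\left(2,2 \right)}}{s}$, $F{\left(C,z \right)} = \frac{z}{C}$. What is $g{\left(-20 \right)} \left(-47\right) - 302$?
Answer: $- \frac{5993}{20} \approx -299.65$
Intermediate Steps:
$g{\left(s \right)} = \frac{1}{s}$ ($g{\left(s \right)} = \frac{2 \cdot \frac{1}{2}}{s} = 1 \frac{1}{s} = \frac{1}{s}$)
$g{\left(-20 \right)} \left(-47\right) - 302 = \frac{1}{-20} \left(-47\right) - 302 = \left(- \frac{1}{20}\right) \left(-47\right) - 302 = \frac{47}{20} - 302 = - \frac{5993}{20}$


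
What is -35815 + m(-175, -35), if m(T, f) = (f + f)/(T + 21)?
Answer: -393960/11 ≈ -35815.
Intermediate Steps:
m(T, f) = 2*f/(21 + T) (m(T, f) = (2*f)/(21 + T) = 2*f/(21 + T))
-35815 + m(-175, -35) = -35815 + 2*(-35)/(21 - 175) = -35815 + 2*(-35)/(-154) = -35815 + 2*(-35)*(-1/154) = -35815 + 5/11 = -393960/11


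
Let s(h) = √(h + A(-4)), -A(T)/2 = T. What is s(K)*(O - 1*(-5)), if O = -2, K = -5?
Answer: 3*√3 ≈ 5.1962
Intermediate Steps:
A(T) = -2*T
s(h) = √(8 + h) (s(h) = √(h - 2*(-4)) = √(h + 8) = √(8 + h))
s(K)*(O - 1*(-5)) = √(8 - 5)*(-2 - 1*(-5)) = √3*(-2 + 5) = √3*3 = 3*√3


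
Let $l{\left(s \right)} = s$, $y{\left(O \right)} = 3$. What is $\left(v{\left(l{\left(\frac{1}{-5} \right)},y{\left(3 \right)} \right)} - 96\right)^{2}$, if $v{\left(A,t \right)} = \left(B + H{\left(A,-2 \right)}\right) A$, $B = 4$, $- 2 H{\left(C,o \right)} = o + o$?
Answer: $\frac{236196}{25} \approx 9447.8$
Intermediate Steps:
$H{\left(C,o \right)} = - o$ ($H{\left(C,o \right)} = - \frac{o + o}{2} = - \frac{2 o}{2} = - o$)
$v{\left(A,t \right)} = 6 A$ ($v{\left(A,t \right)} = \left(4 - -2\right) A = \left(4 + 2\right) A = 6 A$)
$\left(v{\left(l{\left(\frac{1}{-5} \right)},y{\left(3 \right)} \right)} - 96\right)^{2} = \left(\frac{6}{-5} - 96\right)^{2} = \left(6 \left(- \frac{1}{5}\right) - 96\right)^{2} = \left(- \frac{6}{5} - 96\right)^{2} = \left(- \frac{486}{5}\right)^{2} = \frac{236196}{25}$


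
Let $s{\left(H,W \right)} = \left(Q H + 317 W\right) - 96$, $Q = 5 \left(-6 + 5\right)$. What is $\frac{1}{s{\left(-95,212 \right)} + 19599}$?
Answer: $\frac{1}{87182} \approx 1.147 \cdot 10^{-5}$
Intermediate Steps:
$Q = -5$ ($Q = 5 \left(-1\right) = -5$)
$s{\left(H,W \right)} = -96 - 5 H + 317 W$ ($s{\left(H,W \right)} = \left(- 5 H + 317 W\right) - 96 = -96 - 5 H + 317 W$)
$\frac{1}{s{\left(-95,212 \right)} + 19599} = \frac{1}{\left(-96 - -475 + 317 \cdot 212\right) + 19599} = \frac{1}{\left(-96 + 475 + 67204\right) + 19599} = \frac{1}{67583 + 19599} = \frac{1}{87182}$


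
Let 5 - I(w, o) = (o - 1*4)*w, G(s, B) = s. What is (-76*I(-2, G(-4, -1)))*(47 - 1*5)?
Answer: 35112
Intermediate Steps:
I(w, o) = 5 - w*(-4 + o) (I(w, o) = 5 - (o - 1*4)*w = 5 - (o - 4)*w = 5 - (-4 + o)*w = 5 - w*(-4 + o))
(-76*I(-2, G(-4, -1)))*(47 - 1*5) = (-76*(5 + 4*(-2) - 1*(-4)*(-2)))*(47 - 1*5) = (-76*(5 - 8 - 8))*(47 - 5) = -76*(-11)*42 = 836*42 = 35112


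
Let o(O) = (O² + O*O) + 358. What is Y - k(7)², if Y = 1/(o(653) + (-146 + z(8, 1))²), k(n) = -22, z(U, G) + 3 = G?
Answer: -423538719/875080 ≈ -484.00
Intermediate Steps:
z(U, G) = -3 + G
o(O) = 358 + 2*O² (o(O) = (O² + O²) + 358 = 2*O² + 358 = 358 + 2*O²)
Y = 1/875080 (Y = 1/((358 + 2*653²) + (-146 + (-3 + 1))²) = 1/((358 + 2*426409) + (-146 - 2)²) = 1/((358 + 852818) + (-148)²) = 1/(853176 + 21904) = 1/875080 ≈ 1.1428e-6)
Y - k(7)² = 1/875080 - 1*(-22)² = 1/875080 - 1*484 = 1/875080 - 484 = -423538719/875080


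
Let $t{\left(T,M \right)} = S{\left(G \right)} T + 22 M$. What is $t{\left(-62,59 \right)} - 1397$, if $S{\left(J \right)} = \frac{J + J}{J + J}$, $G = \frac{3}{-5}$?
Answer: $-161$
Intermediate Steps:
$G = - \frac{3}{5}$ ($G = 3 \left(- \frac{1}{5}\right) = - \frac{3}{5} \approx -0.6$)
$S{\left(J \right)} = 1$ ($S{\left(J \right)} = \frac{2 J}{2 J} = 2 J \frac{1}{2 J} = 1$)
$t{\left(T,M \right)} = T + 22 M$ ($t{\left(T,M \right)} = 1 T + 22 M = T + 22 M$)
$t{\left(-62,59 \right)} - 1397 = \left(-62 + 22 \cdot 59\right) - 1397 = \left(-62 + 1298\right) - 1397 = 1236 - 1397 = -161$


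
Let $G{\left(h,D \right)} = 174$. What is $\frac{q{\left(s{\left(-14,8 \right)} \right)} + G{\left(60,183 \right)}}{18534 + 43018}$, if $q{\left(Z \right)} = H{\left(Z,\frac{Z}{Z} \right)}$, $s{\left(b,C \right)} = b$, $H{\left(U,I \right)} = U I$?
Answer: $\frac{10}{3847} \approx 0.0025994$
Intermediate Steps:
$H{\left(U,I \right)} = I U$
$q{\left(Z \right)} = Z$ ($q{\left(Z \right)} = \frac{Z}{Z} Z = 1 Z = Z$)
$\frac{q{\left(s{\left(-14,8 \right)} \right)} + G{\left(60,183 \right)}}{18534 + 43018} = \frac{-14 + 174}{18534 + 43018} = \frac{160}{61552} = 160 \cdot \frac{1}{61552} = \frac{10}{3847}$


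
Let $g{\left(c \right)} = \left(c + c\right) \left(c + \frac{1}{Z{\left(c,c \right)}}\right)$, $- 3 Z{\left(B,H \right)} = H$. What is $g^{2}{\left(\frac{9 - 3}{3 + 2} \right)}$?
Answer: $\frac{6084}{625} \approx 9.7344$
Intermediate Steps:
$Z{\left(B,H \right)} = - \frac{H}{3}$
$g{\left(c \right)} = 2 c \left(c - \frac{3}{c}\right)$ ($g{\left(c \right)} = \left(c + c\right) \left(c + \frac{1}{\left(- \frac{1}{3}\right) c}\right) = 2 c \left(c - \frac{3}{c}\right)$)
$g^{2}{\left(\frac{9 - 3}{3 + 2} \right)} = \left(-6 + 2 \left(\frac{9 - 3}{3 + 2}\right)^{2}\right)^{2} = \left(-6 + 2 \left(\frac{6}{5}\right)^{2}\right)^{2} = \left(-6 + 2 \cdot \frac{36}{25}\right)^{2} = \left(-6 + \frac{72}{25}\right)^{2} = \left(- \frac{78}{25}\right)^{2} = \frac{6084}{625}$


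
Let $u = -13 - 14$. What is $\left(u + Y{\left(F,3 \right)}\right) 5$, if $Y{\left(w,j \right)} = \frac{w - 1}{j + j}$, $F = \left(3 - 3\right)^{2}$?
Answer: $- \frac{815}{6} \approx -135.83$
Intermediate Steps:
$F = 0$ ($F = 0^{2} = 0$)
$u = -27$ ($u = -13 - 14 = -27$)
$Y{\left(w,j \right)} = \frac{-1 + w}{2 j}$
$\left(u + Y{\left(F,3 \right)}\right) 5 = \left(-27 + \frac{-1 + 0}{2 \cdot 3}\right) 5 = \left(-27 + \frac{1}{2} \cdot \frac{1}{3} \left(-1\right)\right) 5 = \left(-27 - \frac{1}{6}\right) 5 = \left(- \frac{163}{6}\right) 5 = - \frac{815}{6}$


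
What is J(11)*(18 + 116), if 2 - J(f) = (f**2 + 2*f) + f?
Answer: -20368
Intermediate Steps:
J(f) = 2 - f**2 - 3*f (J(f) = 2 - ((f**2 + 2*f) + f) = 2 - (f**2 + 3*f) = 2 + (-f**2 - 3*f) = 2 - f**2 - 3*f)
J(11)*(18 + 116) = (2 - 1*11**2 - 3*11)*(18 + 116) = (2 - 1*121 - 33)*134 = (2 - 121 - 33)*134 = -152*134 = -20368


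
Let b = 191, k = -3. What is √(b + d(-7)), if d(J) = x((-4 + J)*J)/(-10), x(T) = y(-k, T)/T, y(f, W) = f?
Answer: √113241590/770 ≈ 13.820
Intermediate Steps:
x(T) = 3/T (x(T) = (-1*(-3))/T = 3/T)
d(J) = -3/(10*J*(-4 + J)) (d(J) = (3/(((-4 + J)*J)))/(-10) = (3/((J*(-4 + J))))*(-⅒) = (3*(1/(J*(-4 + J))))*(-⅒) = (3/(J*(-4 + J)))*(-⅒) = -3/(10*J*(-4 + J)))
√(b + d(-7)) = √(191 - 3/10/(-7*(-4 - 7))) = √(191 - 3/10*(-⅐)/(-11)) = √(191 - 3/10*(-⅐)*(-1/11)) = √(191 - 3/770) = √(147067/770) = √113241590/770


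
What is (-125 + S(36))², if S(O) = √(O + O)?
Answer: 15697 - 1500*√2 ≈ 13576.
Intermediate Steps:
S(O) = √2*√O (S(O) = √(2*O) = √2*√O)
(-125 + S(36))² = (-125 + √2*√36)² = (-125 + √2*6)² = (-125 + 6*√2)²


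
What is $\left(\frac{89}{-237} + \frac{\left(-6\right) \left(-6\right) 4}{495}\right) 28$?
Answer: $- \frac{30884}{13035} \approx -2.3693$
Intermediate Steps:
$\left(\frac{89}{-237} + \frac{\left(-6\right) \left(-6\right) 4}{495}\right) 28 = \left(89 \left(- \frac{1}{237}\right) + 36 \cdot 4 \cdot \frac{1}{495}\right) 28 = \left(- \frac{89}{237} + 144 \cdot \frac{1}{495}\right) 28 = \left(- \frac{89}{237} + \frac{16}{55}\right) 28 = \left(- \frac{1103}{13035}\right) 28 = - \frac{30884}{13035}$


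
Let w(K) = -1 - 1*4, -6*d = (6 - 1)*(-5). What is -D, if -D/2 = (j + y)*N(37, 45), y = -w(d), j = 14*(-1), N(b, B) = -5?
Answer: 90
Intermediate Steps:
d = 25/6 (d = -(6 - 1)*(-5)/6 = -5*(-5)/6 = -1/6*(-25) = 25/6 ≈ 4.1667)
w(K) = -5 (w(K) = -1 - 4 = -5)
j = -14
y = 5 (y = -1*(-5) = 5)
D = -90 (D = -2*(-14 + 5)*(-5) = -(-18)*(-5) = -2*45 = -90)
-D = -1*(-90) = 90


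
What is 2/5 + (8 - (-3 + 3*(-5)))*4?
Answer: 522/5 ≈ 104.40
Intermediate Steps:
2/5 + (8 - (-3 + 3*(-5)))*4 = 2*(1/5) + (8 - (-3 - 15))*4 = 2/5 + (8 - 1*(-18))*4 = 2/5 + (8 + 18)*4 = 2/5 + 26*4 = 2/5 + 104 = 522/5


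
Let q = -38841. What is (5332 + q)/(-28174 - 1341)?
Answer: 33509/29515 ≈ 1.1353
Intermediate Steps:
(5332 + q)/(-28174 - 1341) = (5332 - 38841)/(-28174 - 1341) = -33509/(-29515) = -33509*(-1/29515) = 33509/29515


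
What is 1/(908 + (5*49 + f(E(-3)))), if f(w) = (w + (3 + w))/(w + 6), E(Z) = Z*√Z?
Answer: 2693/3108108 + I*√3/3108108 ≈ 0.00086644 + 5.5727e-7*I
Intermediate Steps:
E(Z) = Z^(3/2)
f(w) = (3 + 2*w)/(6 + w)
1/(908 + (5*49 + f(E(-3)))) = 1/(908 + (5*49 + (3 + 2*(-3)^(3/2))/(6 + (-3)^(3/2)))) = 1/(908 + (245 + (3 + 2*(-3*I*√3))/(6 - 3*I*√3))) = 1/(908 + (245 + (3 - 6*I*√3)/(6 - 3*I*√3))) = 1/(1153 + (3 - 6*I*√3)/(6 - 3*I*√3))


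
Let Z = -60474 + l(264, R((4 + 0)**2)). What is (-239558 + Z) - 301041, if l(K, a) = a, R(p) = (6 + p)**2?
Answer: -600589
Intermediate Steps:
Z = -59990 (Z = -60474 + (6 + (4 + 0)**2)**2 = -60474 + (6 + 4**2)**2 = -60474 + (6 + 16)**2 = -60474 + 22**2 = -60474 + 484 = -59990)
(-239558 + Z) - 301041 = (-239558 - 59990) - 301041 = -299548 - 301041 = -600589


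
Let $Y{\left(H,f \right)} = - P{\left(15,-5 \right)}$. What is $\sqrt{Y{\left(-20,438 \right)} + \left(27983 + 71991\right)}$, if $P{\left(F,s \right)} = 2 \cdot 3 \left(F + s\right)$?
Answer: $\sqrt{99914} \approx 316.09$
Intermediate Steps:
$P{\left(F,s \right)} = 6 F + 6 s$ ($P{\left(F,s \right)} = 6 \left(F + s\right) = 6 F + 6 s$)
$Y{\left(H,f \right)} = -60$ ($Y{\left(H,f \right)} = - (6 \cdot 15 + 6 \left(-5\right)) = - (90 - 30) = \left(-1\right) 60 = -60$)
$\sqrt{Y{\left(-20,438 \right)} + \left(27983 + 71991\right)} = \sqrt{-60 + \left(27983 + 71991\right)} = \sqrt{-60 + 99974} = \sqrt{99914}$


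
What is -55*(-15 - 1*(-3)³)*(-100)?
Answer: 66000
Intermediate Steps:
-55*(-15 - 1*(-3)³)*(-100) = -55*(-15 - 1*(-27))*(-100) = -55*(-15 + 27)*(-100) = -55*12*(-100) = -660*(-100) = 66000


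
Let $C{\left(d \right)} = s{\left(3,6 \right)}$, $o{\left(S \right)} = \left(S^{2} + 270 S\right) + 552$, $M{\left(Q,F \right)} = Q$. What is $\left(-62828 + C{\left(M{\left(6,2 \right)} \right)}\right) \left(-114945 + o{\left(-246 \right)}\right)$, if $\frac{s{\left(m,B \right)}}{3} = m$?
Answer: $7556937243$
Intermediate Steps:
$s{\left(m,B \right)} = 3 m$
$o{\left(S \right)} = 552 + S^{2} + 270 S$
$C{\left(d \right)} = 9$ ($C{\left(d \right)} = 3 \cdot 3 = 9$)
$\left(-62828 + C{\left(M{\left(6,2 \right)} \right)}\right) \left(-114945 + o{\left(-246 \right)}\right) = \left(-62828 + 9\right) \left(-114945 + \left(552 + \left(-246\right)^{2} + 270 \left(-246\right)\right)\right) = - 62819 \left(-114945 + \left(552 + 60516 - 66420\right)\right) = - 62819 \left(-114945 - 5352\right) = \left(-62819\right) \left(-120297\right) = 7556937243$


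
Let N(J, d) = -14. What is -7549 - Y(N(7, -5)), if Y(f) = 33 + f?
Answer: -7568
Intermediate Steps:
-7549 - Y(N(7, -5)) = -7549 - (33 - 14) = -7549 - 1*19 = -7549 - 19 = -7568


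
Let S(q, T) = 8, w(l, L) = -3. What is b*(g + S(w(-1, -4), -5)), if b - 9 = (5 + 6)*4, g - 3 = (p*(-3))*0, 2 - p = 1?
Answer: 583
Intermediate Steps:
p = 1 (p = 2 - 1*1 = 2 - 1 = 1)
g = 3 (g = 3 + (1*(-3))*0 = 3 - 3*0 = 3 + 0 = 3)
b = 53 (b = 9 + (5 + 6)*4 = 9 + 11*4 = 9 + 44 = 53)
b*(g + S(w(-1, -4), -5)) = 53*(3 + 8) = 53*11 = 583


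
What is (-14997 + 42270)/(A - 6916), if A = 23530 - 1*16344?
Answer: 9091/90 ≈ 101.01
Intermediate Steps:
A = 7186 (A = 23530 - 16344 = 7186)
(-14997 + 42270)/(A - 6916) = (-14997 + 42270)/(7186 - 6916) = 27273/270 = 27273*(1/270) = 9091/90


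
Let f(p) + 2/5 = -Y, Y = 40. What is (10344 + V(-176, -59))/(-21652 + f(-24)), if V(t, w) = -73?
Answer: -51355/108462 ≈ -0.47348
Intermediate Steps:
f(p) = -202/5 (f(p) = -2/5 - 1*40 = -2/5 - 40 = -202/5)
(10344 + V(-176, -59))/(-21652 + f(-24)) = (10344 - 73)/(-21652 - 202/5) = 10271/(-108462/5) = 10271*(-5/108462) = -51355/108462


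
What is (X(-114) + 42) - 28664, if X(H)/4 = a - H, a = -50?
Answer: -28366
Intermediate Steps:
X(H) = -200 - 4*H (X(H) = 4*(-50 - H) = -200 - 4*H)
(X(-114) + 42) - 28664 = ((-200 - 4*(-114)) + 42) - 28664 = ((-200 + 456) + 42) - 28664 = (256 + 42) - 28664 = 298 - 28664 = -28366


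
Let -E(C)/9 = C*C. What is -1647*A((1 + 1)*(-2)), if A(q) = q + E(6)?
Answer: 540216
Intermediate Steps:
E(C) = -9*C² (E(C) = -9*C*C = -9*C²)
A(q) = -324 + q (A(q) = q - 9*6² = q - 9*36 = q - 324 = -324 + q)
-1647*A((1 + 1)*(-2)) = -1647*(-324 + (1 + 1)*(-2)) = -1647*(-324 + 2*(-2)) = -1647*(-324 - 4) = -1647*(-328) = 540216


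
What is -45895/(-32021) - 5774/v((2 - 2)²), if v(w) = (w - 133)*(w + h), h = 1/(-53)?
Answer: -9793026427/4258793 ≈ -2299.5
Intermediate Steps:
h = -1/53 ≈ -0.018868
v(w) = (-133 + w)*(-1/53 + w) (v(w) = (w - 133)*(w - 1/53) = (-133 + w)*(-1/53 + w))
-45895/(-32021) - 5774/v((2 - 2)²) = -45895/(-32021) - 5774/(133/53 + ((2 - 2)²)² - 7050*(2 - 2)²/53) = -45895*(-1/32021) - 5774/(133/53 + (0²)² - 7050/53*0²) = 45895/32021 - 5774/(133/53 + 0² - 7050/53*0) = 45895/32021 - 5774/(133/53 + 0 + 0) = 45895/32021 - 5774/133/53 = 45895/32021 - 5774*53/133 = 45895/32021 - 306022/133 = -9793026427/4258793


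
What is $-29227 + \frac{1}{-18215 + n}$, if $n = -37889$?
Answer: $- \frac{1639751609}{56104} \approx -29227.0$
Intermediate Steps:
$-29227 + \frac{1}{-18215 + n} = -29227 + \frac{1}{-18215 - 37889} = -29227 + \frac{1}{-56104} = -29227 - \frac{1}{56104} = - \frac{1639751609}{56104}$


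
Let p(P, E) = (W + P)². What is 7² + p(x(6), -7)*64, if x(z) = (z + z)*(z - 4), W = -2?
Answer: 31025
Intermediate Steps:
x(z) = 2*z*(-4 + z) (x(z) = (2*z)*(-4 + z) = 2*z*(-4 + z))
p(P, E) = (-2 + P)²
7² + p(x(6), -7)*64 = 7² + (-2 + 2*6*(-4 + 6))²*64 = 49 + (-2 + 2*6*2)²*64 = 49 + (-2 + 24)²*64 = 49 + 22²*64 = 49 + 484*64 = 49 + 30976 = 31025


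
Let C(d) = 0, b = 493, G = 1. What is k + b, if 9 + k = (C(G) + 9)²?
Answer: 565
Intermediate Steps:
k = 72 (k = -9 + (0 + 9)² = -9 + 9² = -9 + 81 = 72)
k + b = 72 + 493 = 565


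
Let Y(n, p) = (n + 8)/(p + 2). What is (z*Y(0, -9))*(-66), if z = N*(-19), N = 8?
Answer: -80256/7 ≈ -11465.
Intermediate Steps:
Y(n, p) = (8 + n)/(2 + p)
z = -152 (z = 8*(-19) = -152)
(z*Y(0, -9))*(-66) = -152*(8 + 0)/(2 - 9)*(-66) = -152*8/(-7)*(-66) = -(-152)*8/7*(-66) = -152*(-8/7)*(-66) = (1216/7)*(-66) = -80256/7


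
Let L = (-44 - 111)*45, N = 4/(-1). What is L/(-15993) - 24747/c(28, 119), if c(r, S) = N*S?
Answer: 44344319/845852 ≈ 52.426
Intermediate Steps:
N = -4 (N = 4*(-1) = -4)
c(r, S) = -4*S
L = -6975 (L = -155*45 = -6975)
L/(-15993) - 24747/c(28, 119) = -6975/(-15993) - 24747/((-4*119)) = -6975*(-1/15993) - 24747/(-476) = 775/1777 - 24747*(-1/476) = 775/1777 + 24747/476 = 44344319/845852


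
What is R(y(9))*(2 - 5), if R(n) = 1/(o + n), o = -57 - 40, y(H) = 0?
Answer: 3/97 ≈ 0.030928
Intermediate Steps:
o = -97
R(n) = 1/(-97 + n)
R(y(9))*(2 - 5) = (2 - 5)/(-97 + 0) = -3/(-97) = -1/97*(-3) = 3/97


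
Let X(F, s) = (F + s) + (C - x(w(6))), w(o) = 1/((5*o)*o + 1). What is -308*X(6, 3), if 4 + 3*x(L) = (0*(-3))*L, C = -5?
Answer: -4928/3 ≈ -1642.7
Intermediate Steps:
w(o) = 1/(1 + 5*o²) (w(o) = 1/(5*o² + 1) = 1/(1 + 5*o²))
x(L) = -4/3 (x(L) = -4/3 + ((0*(-3))*L)/3 = -4/3 + (0*L)/3 = -4/3 + (⅓)*0 = -4/3 + 0 = -4/3)
X(F, s) = -11/3 + F + s (X(F, s) = (F + s) + (-5 - 1*(-4/3)) = (F + s) + (-5 + 4/3) = (F + s) - 11/3 = -11/3 + F + s)
-308*X(6, 3) = -308*(-11/3 + 6 + 3) = -308*16/3 = -4928/3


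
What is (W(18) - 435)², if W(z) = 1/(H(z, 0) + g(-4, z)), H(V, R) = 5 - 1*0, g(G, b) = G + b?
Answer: 68293696/361 ≈ 1.8918e+5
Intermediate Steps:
H(V, R) = 5 (H(V, R) = 5 + 0 = 5)
W(z) = 1/(1 + z) (W(z) = 1/(5 + (-4 + z)) = 1/(1 + z))
(W(18) - 435)² = (1/(1 + 18) - 435)² = (1/19 - 435)² = (-8264/19)² = 68293696/361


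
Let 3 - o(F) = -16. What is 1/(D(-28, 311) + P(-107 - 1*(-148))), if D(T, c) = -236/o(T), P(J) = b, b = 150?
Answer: 19/2614 ≈ 0.0072686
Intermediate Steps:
o(F) = 19 (o(F) = 3 - 1*(-16) = 3 + 16 = 19)
P(J) = 150
D(T, c) = -236/19
1/(D(-28, 311) + P(-107 - 1*(-148))) = 1/(-236/19 + 150) = 1/(2614/19) = 19/2614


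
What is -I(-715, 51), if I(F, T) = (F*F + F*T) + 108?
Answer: -474868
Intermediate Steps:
I(F, T) = 108 + F² + F*T (I(F, T) = (F² + F*T) + 108 = 108 + F² + F*T)
-I(-715, 51) = -(108 + (-715)² - 715*51) = -(108 + 511225 - 36465) = -1*474868 = -474868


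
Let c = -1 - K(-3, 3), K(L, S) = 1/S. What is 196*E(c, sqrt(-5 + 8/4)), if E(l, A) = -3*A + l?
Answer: -784/3 - 588*I*sqrt(3) ≈ -261.33 - 1018.4*I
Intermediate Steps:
c = -4/3 (c = -1 - 1/3 = -4/3 ≈ -1.3333)
E(l, A) = l - 3*A
196*E(c, sqrt(-5 + 8/4)) = 196*(-4/3 - 3*sqrt(-5 + 8/4)) = 196*(-4/3 - 3*sqrt(-5 + 8*(1/4))) = 196*(-4/3 - 3*sqrt(-5 + 2)) = 196*(-4/3 - 3*I*sqrt(3)) = -784/3 - 588*I*sqrt(3)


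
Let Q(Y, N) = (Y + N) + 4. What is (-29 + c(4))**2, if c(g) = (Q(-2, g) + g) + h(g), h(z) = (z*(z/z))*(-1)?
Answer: 529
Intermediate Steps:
h(z) = -z (h(z) = (z*1)*(-1) = z*(-1) = -z)
Q(Y, N) = 4 + N + Y (Q(Y, N) = (N + Y) + 4 = 4 + N + Y)
c(g) = 2 + g (c(g) = ((4 + g - 2) + g) - g = ((2 + g) + g) - g = (2 + 2*g) - g = 2 + g)
(-29 + c(4))**2 = (-29 + (2 + 4))**2 = (-29 + 6)**2 = (-23)**2 = 529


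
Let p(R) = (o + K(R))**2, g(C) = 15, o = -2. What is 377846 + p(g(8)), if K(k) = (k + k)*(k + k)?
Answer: 1184250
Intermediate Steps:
K(k) = 4*k**2 (K(k) = (2*k)*(2*k) = 4*k**2)
p(R) = (-2 + 4*R**2)**2
377846 + p(g(8)) = 377846 + 4*(-1 + 2*15**2)**2 = 377846 + 4*(-1 + 2*225)**2 = 377846 + 4*(-1 + 450)**2 = 377846 + 4*449**2 = 377846 + 4*201601 = 377846 + 806404 = 1184250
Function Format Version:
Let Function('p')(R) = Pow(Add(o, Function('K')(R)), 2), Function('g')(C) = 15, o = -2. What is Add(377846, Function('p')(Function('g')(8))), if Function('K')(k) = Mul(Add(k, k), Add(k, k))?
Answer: 1184250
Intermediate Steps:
Function('K')(k) = Mul(4, Pow(k, 2)) (Function('K')(k) = Mul(Mul(2, k), Mul(2, k)) = Mul(4, Pow(k, 2)))
Function('p')(R) = Pow(Add(-2, Mul(4, Pow(R, 2))), 2)
Add(377846, Function('p')(Function('g')(8))) = Add(377846, Mul(4, Pow(Add(-1, Mul(2, Pow(15, 2))), 2))) = Add(377846, Mul(4, Pow(Add(-1, Mul(2, 225)), 2))) = Add(377846, Mul(4, Pow(Add(-1, 450), 2))) = Add(377846, Mul(4, Pow(449, 2))) = Add(377846, Mul(4, 201601)) = Add(377846, 806404) = 1184250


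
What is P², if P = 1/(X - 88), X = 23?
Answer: 1/4225 ≈ 0.00023669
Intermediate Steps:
P = -1/65 (P = 1/(23 - 88) = 1/(-65) = -1/65 ≈ -0.015385)
P² = (-1/65)² = 1/4225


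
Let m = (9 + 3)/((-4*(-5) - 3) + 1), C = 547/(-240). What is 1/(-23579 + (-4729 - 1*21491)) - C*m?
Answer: 27239693/17927640 ≈ 1.5194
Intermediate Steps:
C = -547/240 (C = 547*(-1/240) = -547/240 ≈ -2.2792)
m = ⅔ (m = 12/((20 - 3) + 1) = 12/(17 + 1) = 12/18 = 12*(1/18) = ⅔ ≈ 0.66667)
1/(-23579 + (-4729 - 1*21491)) - C*m = 1/(-23579 + (-4729 - 1*21491)) - (-547)*2/(240*3) = 1/(-23579 + (-4729 - 21491)) - 1*(-547/360) = 1/(-23579 - 26220) + 547/360 = 1/(-49799) + 547/360 = -1/49799 + 547/360 = 27239693/17927640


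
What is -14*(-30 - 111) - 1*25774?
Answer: -23800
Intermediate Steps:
-14*(-30 - 111) - 1*25774 = -14*(-141) - 25774 = 1974 - 25774 = -23800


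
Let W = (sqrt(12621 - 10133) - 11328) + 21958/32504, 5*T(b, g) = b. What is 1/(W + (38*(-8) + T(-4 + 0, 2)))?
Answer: -76809099945580/893436580911154689 - 13206375200*sqrt(622)/893436580911154689 ≈ -8.6339e-5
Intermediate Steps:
T(b, g) = b/5
W = -184091677/16252 + 2*sqrt(622) (W = (sqrt(2488) - 11328) + 21958*(1/32504) = (2*sqrt(622) - 11328) + 10979/16252 = (-11328 + 2*sqrt(622)) + 10979/16252 = -184091677/16252 + 2*sqrt(622) ≈ -11277.)
1/(W + (38*(-8) + T(-4 + 0, 2))) = 1/((-184091677/16252 + 2*sqrt(622)) + (38*(-8) + (-4 + 0)/5)) = 1/((-184091677/16252 + 2*sqrt(622)) + (-304 + (1/5)*(-4))) = 1/((-184091677/16252 + 2*sqrt(622)) + (-304 - 4/5)) = 1/((-184091677/16252 + 2*sqrt(622)) - 1524/5) = 1/(-945226433/81260 + 2*sqrt(622))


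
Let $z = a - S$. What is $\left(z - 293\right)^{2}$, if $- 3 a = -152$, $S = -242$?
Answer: $\frac{1}{9} \approx 0.11111$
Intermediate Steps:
$a = \frac{152}{3}$ ($a = \left(- \frac{1}{3}\right) \left(-152\right) = \frac{152}{3} \approx 50.667$)
$z = \frac{878}{3}$ ($z = \frac{152}{3} - -242 = \frac{152}{3} + 242 = \frac{878}{3} \approx 292.67$)
$\left(z - 293\right)^{2} = \left(\frac{878}{3} - 293\right)^{2} = \left(- \frac{1}{3}\right)^{2} = \frac{1}{9}$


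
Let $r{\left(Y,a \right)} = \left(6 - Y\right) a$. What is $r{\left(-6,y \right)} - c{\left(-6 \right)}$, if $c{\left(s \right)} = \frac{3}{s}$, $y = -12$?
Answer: $- \frac{287}{2} \approx -143.5$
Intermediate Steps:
$r{\left(Y,a \right)} = a \left(6 - Y\right)$
$r{\left(-6,y \right)} - c{\left(-6 \right)} = - 12 \left(6 - -6\right) - \frac{3}{-6} = - 12 \left(6 + 6\right) - 3 \left(- \frac{1}{6}\right) = \left(-12\right) 12 - - \frac{1}{2} = -144 + \frac{1}{2} = - \frac{287}{2}$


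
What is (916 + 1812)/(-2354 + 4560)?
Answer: 1364/1103 ≈ 1.2366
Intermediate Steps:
(916 + 1812)/(-2354 + 4560) = 2728/2206 = 2728*(1/2206) = 1364/1103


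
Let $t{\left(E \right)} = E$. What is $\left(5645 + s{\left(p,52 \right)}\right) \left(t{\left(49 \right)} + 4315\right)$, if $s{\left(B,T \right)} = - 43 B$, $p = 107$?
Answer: $4556016$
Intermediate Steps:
$\left(5645 + s{\left(p,52 \right)}\right) \left(t{\left(49 \right)} + 4315\right) = \left(5645 - 4601\right) \left(49 + 4315\right) = \left(5645 - 4601\right) 4364 = 1044 \cdot 4364 = 4556016$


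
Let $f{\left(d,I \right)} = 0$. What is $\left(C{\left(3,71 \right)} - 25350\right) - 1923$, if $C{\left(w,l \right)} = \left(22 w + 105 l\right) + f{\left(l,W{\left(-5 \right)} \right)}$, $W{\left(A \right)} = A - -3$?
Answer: $-19752$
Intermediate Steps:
$W{\left(A \right)} = 3 + A$ ($W{\left(A \right)} = A + 3 = 3 + A$)
$C{\left(w,l \right)} = 22 w + 105 l$ ($C{\left(w,l \right)} = \left(22 w + 105 l\right) + 0 = 22 w + 105 l$)
$\left(C{\left(3,71 \right)} - 25350\right) - 1923 = \left(\left(22 \cdot 3 + 105 \cdot 71\right) - 25350\right) - 1923 = \left(\left(66 + 7455\right) - 25350\right) - 1923 = \left(7521 - 25350\right) - 1923 = -17829 - 1923 = -19752$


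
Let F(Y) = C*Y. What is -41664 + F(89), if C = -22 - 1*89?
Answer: -51543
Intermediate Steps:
C = -111 (C = -22 - 89 = -111)
F(Y) = -111*Y
-41664 + F(89) = -41664 - 111*89 = -41664 - 9879 = -51543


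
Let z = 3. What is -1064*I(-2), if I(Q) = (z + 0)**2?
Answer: -9576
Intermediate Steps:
I(Q) = 9 (I(Q) = (3 + 0)**2 = 3**2 = 9)
-1064*I(-2) = -1064*9 = -9576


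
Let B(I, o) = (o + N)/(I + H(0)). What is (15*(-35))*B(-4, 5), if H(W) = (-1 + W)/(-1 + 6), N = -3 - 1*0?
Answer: 250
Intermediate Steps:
N = -3 (N = -3 + 0 = -3)
H(W) = -1/5 + W/5 (H(W) = (-1 + W)/5 = (-1 + W)*(1/5) = -1/5 + W/5)
B(I, o) = (-3 + o)/(-1/5 + I) (B(I, o) = (o - 3)/(I + (-1/5 + (1/5)*0)) = (-3 + o)/(I + (-1/5 + 0)) = (-3 + o)/(I - 1/5) = (-3 + o)/(-1/5 + I))
(15*(-35))*B(-4, 5) = (15*(-35))*(5*(-3 + 5)/(-1 + 5*(-4))) = -2625*2/(-1 - 20) = -2625*2/(-21) = -2625*(-1)*2/21 = -525*(-10/21) = 250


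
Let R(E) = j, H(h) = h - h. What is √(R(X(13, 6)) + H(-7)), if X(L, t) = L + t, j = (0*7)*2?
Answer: 0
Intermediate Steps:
j = 0 (j = 0*2 = 0)
H(h) = 0
R(E) = 0
√(R(X(13, 6)) + H(-7)) = √(0 + 0) = √0 = 0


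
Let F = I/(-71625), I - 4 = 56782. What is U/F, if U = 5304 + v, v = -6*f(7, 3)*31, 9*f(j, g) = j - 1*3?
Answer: -186989000/28393 ≈ -6585.7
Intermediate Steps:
f(j, g) = -1/3 + j/9 (f(j, g) = (j - 1*3)/9 = (j - 3)/9 = (-3 + j)/9 = -1/3 + j/9)
I = 56786 (I = 4 + 56782 = 56786)
v = -248/3 (v = -6*(-1/3 + (1/9)*7)*31 = -6*(-1/3 + 7/9)*31 = -6*4/9*31 = -8/3*31 = -248/3 ≈ -82.667)
U = 15664/3 (U = 5304 - 248/3 = 15664/3 ≈ 5221.3)
F = -56786/71625 (F = 56786/(-71625) = 56786*(-1/71625) = -56786/71625 ≈ -0.79282)
U/F = 15664/(3*(-56786/71625)) = (15664/3)*(-71625/56786) = -186989000/28393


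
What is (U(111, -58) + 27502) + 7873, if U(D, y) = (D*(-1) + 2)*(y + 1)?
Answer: 41588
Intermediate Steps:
U(D, y) = (1 + y)*(2 - D) (U(D, y) = (-D + 2)*(1 + y) = (2 - D)*(1 + y) = (1 + y)*(2 - D))
(U(111, -58) + 27502) + 7873 = ((2 - 1*111 + 2*(-58) - 1*111*(-58)) + 27502) + 7873 = ((2 - 111 - 116 + 6438) + 27502) + 7873 = (6213 + 27502) + 7873 = 33715 + 7873 = 41588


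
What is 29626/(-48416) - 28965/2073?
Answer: -243964023/16727728 ≈ -14.584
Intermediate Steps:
29626/(-48416) - 28965/2073 = 29626*(-1/48416) - 28965*1/2073 = -14813/24208 - 9655/691 = -243964023/16727728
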